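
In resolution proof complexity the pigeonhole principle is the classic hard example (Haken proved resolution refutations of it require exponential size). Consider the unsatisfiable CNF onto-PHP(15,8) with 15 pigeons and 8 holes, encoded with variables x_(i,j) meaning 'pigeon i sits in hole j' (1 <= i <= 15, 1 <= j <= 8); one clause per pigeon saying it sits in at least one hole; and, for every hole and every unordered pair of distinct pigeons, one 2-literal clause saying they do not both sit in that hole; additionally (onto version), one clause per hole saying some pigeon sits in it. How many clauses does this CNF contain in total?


onto-PHP(15,8): 15 pigeons, 8 holes, 15*8 = 120 variables.
- pigeon clauses: one per pigeon -> 15 clauses
- hole clauses: 8 holes * C(15,2) = 8 * 105 -> 840 clauses
- onto clauses: one per hole -> 8 clauses
Total clauses = 15 + 840 + 8 = 863

863


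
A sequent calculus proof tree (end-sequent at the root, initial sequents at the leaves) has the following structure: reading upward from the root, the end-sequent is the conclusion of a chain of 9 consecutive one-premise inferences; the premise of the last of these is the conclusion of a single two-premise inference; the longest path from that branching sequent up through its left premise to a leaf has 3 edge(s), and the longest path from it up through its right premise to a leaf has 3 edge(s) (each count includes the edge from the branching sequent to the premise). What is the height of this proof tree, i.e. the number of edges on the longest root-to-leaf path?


Longest path through the left premise: 3 edges (measured from the branching sequent)
Longest path through the right premise: 3 edges
Height of the subtree rooted at the branching sequent: max(3, 3) = 3
The branching sequent sits 9 edges above the root (the chain of one-premise inferences), so height = 3 + 9 = 12

12


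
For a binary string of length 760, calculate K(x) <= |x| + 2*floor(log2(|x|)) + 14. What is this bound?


floor(log2(760)) = 9
2 * 9 = 18
K(x) <= 760 + 18 + 14 = 792

792


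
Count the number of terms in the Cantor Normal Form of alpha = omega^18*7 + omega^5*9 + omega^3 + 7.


CNF: omega^18*7 + omega^5*9 + omega^3 + 7
Count the summands separated by '+':
  term 1: omega^18*7
  term 2: omega^5*9
  term 3: omega^3
  term 4: 7
Total terms = 4

4


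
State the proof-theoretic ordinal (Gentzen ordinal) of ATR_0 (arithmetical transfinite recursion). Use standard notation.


The proof-theoretic ordinal of ATR_0 (arithmetical transfinite recursion) is a standard result in ordinal analysis.
This ordinal is the supremum of order types of primitive recursive well-orderings
that the theory can prove to be well-ordered.
For ATR_0 (arithmetical transfinite recursion), the proof-theoretic ordinal is Gamma_0.

Gamma_0


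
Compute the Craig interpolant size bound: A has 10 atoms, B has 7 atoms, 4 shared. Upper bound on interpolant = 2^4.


Shared atoms = 4
Craig interpolant size bound = 2^4
= 16

16


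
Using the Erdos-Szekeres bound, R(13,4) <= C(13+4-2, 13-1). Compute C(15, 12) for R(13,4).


R(13,4) <= C(13+4-2, 13-1) = C(15, 12)
C(15, 12) = 15! / (12! * 3!)
= 455

455


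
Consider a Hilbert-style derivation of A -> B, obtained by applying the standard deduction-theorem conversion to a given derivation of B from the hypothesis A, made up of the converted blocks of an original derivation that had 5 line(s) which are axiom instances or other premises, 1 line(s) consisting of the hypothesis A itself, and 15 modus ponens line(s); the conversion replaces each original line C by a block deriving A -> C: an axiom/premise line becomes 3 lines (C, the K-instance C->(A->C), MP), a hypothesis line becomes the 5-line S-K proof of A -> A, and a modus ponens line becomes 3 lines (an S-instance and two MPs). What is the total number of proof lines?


Deduction-theorem conversion, block by block:
- 5 axiom/premise lines -> 3 lines each = 15
- 1 hypothesis lines -> 5 lines each (identity proof A->A) = 5
- 15 MP lines -> 3 lines each (S-instance, MP, MP) = 45
Total = 15 + 5 + 45 = 65 lines.

65


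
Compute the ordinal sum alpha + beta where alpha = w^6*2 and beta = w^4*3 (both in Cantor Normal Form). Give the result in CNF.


Ordinal addition w^6*2 + w^4*3:
Leading exponent of alpha (6) > leading exponent of beta (4).
Since alpha's term has higher exponent than beta's leading term,
the sum is simply alpha followed by beta.
Result = w^6*2 + w^4*3

w^6*2 + w^4*3


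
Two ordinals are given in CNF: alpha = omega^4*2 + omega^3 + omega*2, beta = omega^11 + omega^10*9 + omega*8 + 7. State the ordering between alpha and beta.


Compare term by term from highest exponent:
alpha = omega^4*2 + omega^3 + omega*2
beta = omega^11 + omega^10*9 + omega*8 + 7
Term 1: alpha has omega^4*2, beta has omega^11*1
Term 2: alpha has omega^3*1, beta has omega^10*9
Term 3: alpha has omega^1*2, beta has omega^1*8
Term 4: alpha has omega^0*0, beta has omega^0*7
Result: alpha < beta

alpha < beta


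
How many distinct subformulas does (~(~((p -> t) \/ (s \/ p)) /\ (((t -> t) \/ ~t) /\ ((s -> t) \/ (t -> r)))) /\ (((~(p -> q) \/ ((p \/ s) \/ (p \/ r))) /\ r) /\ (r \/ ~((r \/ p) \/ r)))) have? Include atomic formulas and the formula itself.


Formula: (~(~((p -> t) \/ (s \/ p)) /\ (((t -> t) \/ ~t) /\ ((s -> t) \/ (t -> r)))) /\ (((~(p -> q) \/ ((p \/ s) \/ (p \/ r))) /\ r) /\ (r \/ ~((r \/ p) \/ r))))
Subformulas found:
  1. r
  2. q
  3. s
  4. t
  5. p
  6. ~t
  7. (t -> t)
  8. (r \/ p)
  9. (s -> t)
  10. (s \/ p)
  11. (p -> t)
  12. (p \/ s)
  13. (p -> q)
  14. (p \/ r)
  15. (t -> r)
  16. ~(p -> q)
  17. ((r \/ p) \/ r)
  18. ((t -> t) \/ ~t)
  19. ~((r \/ p) \/ r)
  20. ((s -> t) \/ (t -> r))
  21. ((p -> t) \/ (s \/ p))
  22. ((p \/ s) \/ (p \/ r))
  23. (r \/ ~((r \/ p) \/ r))
  24. ~((p -> t) \/ (s \/ p))
  25. (~(p -> q) \/ ((p \/ s) \/ (p \/ r)))
  26. (((t -> t) \/ ~t) /\ ((s -> t) \/ (t -> r)))
  27. ((~(p -> q) \/ ((p \/ s) \/ (p \/ r))) /\ r)
  28. (((~(p -> q) \/ ((p \/ s) \/ (p \/ r))) /\ r) /\ (r \/ ~((r \/ p) \/ r)))
  29. (~((p -> t) \/ (s \/ p)) /\ (((t -> t) \/ ~t) /\ ((s -> t) \/ (t -> r))))
  30. ~(~((p -> t) \/ (s \/ p)) /\ (((t -> t) \/ ~t) /\ ((s -> t) \/ (t -> r))))
  31. (~(~((p -> t) \/ (s \/ p)) /\ (((t -> t) \/ ~t) /\ ((s -> t) \/ (t -> r)))) /\ (((~(p -> q) \/ ((p \/ s) \/ (p \/ r))) /\ r) /\ (r \/ ~((r \/ p) \/ r))))
Total distinct subformulas = 31

31


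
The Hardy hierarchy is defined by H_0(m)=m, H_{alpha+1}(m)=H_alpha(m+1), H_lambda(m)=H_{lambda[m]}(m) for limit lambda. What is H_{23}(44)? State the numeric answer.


H_23(44):
For finite ordinals k, H_k(n) = n + k (each successor step adds 1).
H_23(44) = 44 + 23 = 67

67


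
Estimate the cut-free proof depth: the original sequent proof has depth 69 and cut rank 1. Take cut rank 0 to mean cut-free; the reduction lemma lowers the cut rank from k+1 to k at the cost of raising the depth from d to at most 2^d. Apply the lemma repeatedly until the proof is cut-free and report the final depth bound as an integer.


Each rank reduction sends depth d to at most 2^d; cut rank r needs r reductions.
2_0(69) = 69
2_1(69) = 2^69 = 590295810358705651712
Cut-free depth bound = 590295810358705651712

590295810358705651712


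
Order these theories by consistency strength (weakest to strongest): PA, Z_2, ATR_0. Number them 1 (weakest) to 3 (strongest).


Ordering by consistency strength:
1. PA
2. ATR_0
3. Z_2


PA=1, Z_2=3, ATR_0=2


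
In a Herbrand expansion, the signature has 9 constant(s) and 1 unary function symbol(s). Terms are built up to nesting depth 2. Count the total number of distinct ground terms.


Herbrand terms by depth:
Depth 0: 9 constants
Depth 1: 9 new terms (running total: 18)
Depth 2: 9 new terms (running total: 27)
Total distinct ground terms = 27

27


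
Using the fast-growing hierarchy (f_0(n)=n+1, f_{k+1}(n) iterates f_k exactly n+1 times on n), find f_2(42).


f_2(42) = f_1^43(42)
f_1(m) = 2m + 1.
Iterating: f_1^k(n) = 2^k*(n+1) - 1.
f_2(42) = 2^43*(42+1) - 1 = 8796093022208*43 - 1 = 378231999954943

378231999954943


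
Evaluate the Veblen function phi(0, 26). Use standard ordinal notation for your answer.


phi(0, 26):
phi(0, beta) = omega^beta by definition.
phi(0, 26) = omega^26

omega^26


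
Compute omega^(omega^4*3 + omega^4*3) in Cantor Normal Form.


omega^(omega^4*3 + omega^4*3):
Both terms of the exponent have the same exponent 4, so they merge: omega^4*3 + omega^4*3 = omega^4*(3+3) = omega^4*6.
omega raised to a CNF ordinal is a single CNF term: Result = omega^(omega^4*6)

omega^(omega^4*6)


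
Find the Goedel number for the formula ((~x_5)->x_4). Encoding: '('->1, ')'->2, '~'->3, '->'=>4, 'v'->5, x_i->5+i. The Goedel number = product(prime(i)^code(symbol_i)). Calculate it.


Formula: ((~x_5)->x_4)
Symbol codes: [1, 1, 3, 10, 2, 4, 9, 2]
Primes: [2, 3, 5, 7, 11, 13, 17, 19]
p_1^1 = 2^1 = 2
p_2^1 = 3^1 = 3
p_3^3 = 5^3 = 125
p_4^10 = 7^10 = 282475249
p_5^2 = 11^2 = 121
p_6^4 = 13^4 = 28561
p_7^9 = 17^9 = 118587876497
p_8^2 = 19^2 = 361
Product = 31343532236342977018239526404750

31343532236342977018239526404750


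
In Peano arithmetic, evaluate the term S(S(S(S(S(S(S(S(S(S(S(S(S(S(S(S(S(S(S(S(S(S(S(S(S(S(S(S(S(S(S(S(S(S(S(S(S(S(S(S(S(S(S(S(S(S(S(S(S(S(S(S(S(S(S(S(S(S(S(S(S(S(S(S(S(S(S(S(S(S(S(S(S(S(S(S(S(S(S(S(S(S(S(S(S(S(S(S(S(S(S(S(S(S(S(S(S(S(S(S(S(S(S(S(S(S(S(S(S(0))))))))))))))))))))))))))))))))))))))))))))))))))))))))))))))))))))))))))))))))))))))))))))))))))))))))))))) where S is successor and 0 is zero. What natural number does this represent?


Counting successors applied to 0:
109 applications of S to 0 = 109

109


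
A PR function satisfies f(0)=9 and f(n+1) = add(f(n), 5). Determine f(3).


f(0) = 9
f(1) = add(f(0), 5) = add(9, 5) = 14
f(2) = add(f(1), 5) = add(14, 5) = 19
f(3) = add(f(2), 5) = add(19, 5) = 24


24


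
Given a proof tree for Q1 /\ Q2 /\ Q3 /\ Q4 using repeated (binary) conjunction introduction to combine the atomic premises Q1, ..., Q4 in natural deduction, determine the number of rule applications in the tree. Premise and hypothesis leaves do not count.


The target conjunction has 4 conjuncts, i.e. 3 binary /\ connectives.
Each conjunction-intro joins two pieces, so 4 atoms require 4-1 = 3 applications.
Total inference nodes = 3

3


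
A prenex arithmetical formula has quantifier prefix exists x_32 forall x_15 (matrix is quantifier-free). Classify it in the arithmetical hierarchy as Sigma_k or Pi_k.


Leading quantifier is exists, so the class is Sigma.
Number of quantifier blocks = alternations + 1 = 1 + 1 = 2.
Classification: Sigma_2

Sigma_2


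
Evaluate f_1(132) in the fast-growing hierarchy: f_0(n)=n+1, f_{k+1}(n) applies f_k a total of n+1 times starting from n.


f_1(132) = f_0^133(132)
f_0 adds 1 each time, applied 133 times.
f_1(132) = 132 + 133 = 265

265


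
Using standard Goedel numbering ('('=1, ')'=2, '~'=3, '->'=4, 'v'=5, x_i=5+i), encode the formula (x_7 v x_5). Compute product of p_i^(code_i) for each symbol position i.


Formula: (x_7 v x_5)
Symbol codes: [1, 12, 5, 10, 2]
Primes: [2, 3, 5, 7, 11]
p_1^1 = 2^1 = 2
p_2^12 = 3^12 = 531441
p_3^5 = 5^5 = 3125
p_4^10 = 7^10 = 282475249
p_5^2 = 11^2 = 121
Product = 113527439907880556250

113527439907880556250


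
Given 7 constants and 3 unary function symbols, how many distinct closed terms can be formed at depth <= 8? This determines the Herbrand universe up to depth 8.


Herbrand terms by depth:
Depth 0: 7 constants
Depth 1: 21 new terms (running total: 28)
Depth 2: 63 new terms (running total: 91)
Depth 3: 189 new terms (running total: 280)
Depth 4: 567 new terms (running total: 847)
Depth 5: 1701 new terms (running total: 2548)
Depth 6: 5103 new terms (running total: 7651)
Depth 7: 15309 new terms (running total: 22960)
Depth 8: 45927 new terms (running total: 68887)
Total distinct ground terms = 68887

68887


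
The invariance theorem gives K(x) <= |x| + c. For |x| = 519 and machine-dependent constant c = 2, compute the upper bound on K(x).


K(x) <= |x| + c = 519 + 2 = 521

521


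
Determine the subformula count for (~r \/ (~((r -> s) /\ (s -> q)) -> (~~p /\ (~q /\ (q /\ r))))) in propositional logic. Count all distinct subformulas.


Formula: (~r \/ (~((r -> s) /\ (s -> q)) -> (~~p /\ (~q /\ (q /\ r)))))
Subformulas found:
  1. r
  2. q
  3. s
  4. p
  5. ~p
  6. ~r
  7. ~q
  8. ~~p
  9. (q /\ r)
  10. (s -> q)
  11. (r -> s)
  12. (~q /\ (q /\ r))
  13. ((r -> s) /\ (s -> q))
  14. ~((r -> s) /\ (s -> q))
  15. (~~p /\ (~q /\ (q /\ r)))
  16. (~((r -> s) /\ (s -> q)) -> (~~p /\ (~q /\ (q /\ r))))
  17. (~r \/ (~((r -> s) /\ (s -> q)) -> (~~p /\ (~q /\ (q /\ r)))))
Total distinct subformulas = 17

17


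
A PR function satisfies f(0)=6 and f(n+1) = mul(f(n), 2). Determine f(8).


f(0) = 6
f(1) = mul(f(0), 2) = mul(6, 2) = 12
f(2) = mul(f(1), 2) = mul(12, 2) = 24
f(3) = mul(f(2), 2) = mul(24, 2) = 48
f(4) = mul(f(3), 2) = mul(48, 2) = 96
f(5) = mul(f(4), 2) = mul(96, 2) = 192
f(6) = mul(f(5), 2) = mul(192, 2) = 384
f(7) = mul(f(6), 2) = mul(384, 2) = 768
f(8) = mul(f(7), 2) = mul(768, 2) = 1536


1536


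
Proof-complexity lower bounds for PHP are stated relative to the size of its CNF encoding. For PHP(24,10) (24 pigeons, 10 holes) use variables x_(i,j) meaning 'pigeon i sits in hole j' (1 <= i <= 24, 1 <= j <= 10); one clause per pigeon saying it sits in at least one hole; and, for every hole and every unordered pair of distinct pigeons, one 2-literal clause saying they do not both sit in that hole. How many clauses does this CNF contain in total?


PHP(24,10): 24 pigeons, 10 holes, 24*10 = 240 variables.
- pigeon clauses: one per pigeon -> 24 clauses
- hole clauses: 10 holes * C(24,2) = 10 * 276 -> 2760 clauses
Total clauses = 24 + 2760 = 2784

2784


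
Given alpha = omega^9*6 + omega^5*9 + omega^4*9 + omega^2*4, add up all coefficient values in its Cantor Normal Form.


CNF: omega^9*6 + omega^5*9 + omega^4*9 + omega^2*4
Coefficients: 6 + 9 + 9 + 4 = 28

28


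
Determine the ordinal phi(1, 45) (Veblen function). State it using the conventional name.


phi(1, 45):
phi(1, beta) = epsilon_beta (the beta-th epsilon number).
phi(1, 45) = epsilon_45

epsilon_45


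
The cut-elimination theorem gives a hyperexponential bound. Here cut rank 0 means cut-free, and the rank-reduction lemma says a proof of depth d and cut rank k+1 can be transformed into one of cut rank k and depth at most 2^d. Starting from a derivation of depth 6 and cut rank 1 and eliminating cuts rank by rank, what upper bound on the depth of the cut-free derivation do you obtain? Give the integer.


Each rank reduction sends depth d to at most 2^d; cut rank r needs r reductions.
2_0(6) = 6
2_1(6) = 2^6 = 64
Cut-free depth bound = 64

64


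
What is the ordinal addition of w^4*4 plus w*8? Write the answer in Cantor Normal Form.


Ordinal addition w^4*4 + w*8:
Leading exponent of alpha (4) > leading exponent of beta (1).
Since alpha's term has higher exponent than beta's leading term,
the sum is simply alpha followed by beta.
Result = w^4*4 + w*8

w^4*4 + w*8


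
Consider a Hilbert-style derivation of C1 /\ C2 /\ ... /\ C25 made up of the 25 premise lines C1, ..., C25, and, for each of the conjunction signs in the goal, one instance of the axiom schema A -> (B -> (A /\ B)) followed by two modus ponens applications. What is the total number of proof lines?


Conjoining 25 premises:
- 25 premise lines
- the goal has 24 conjunction signs; each costs 1 axiom instance + 2 MP = 3 lines: 3 * 24 = 72
Total = 25 + 72 = 97 lines.

97


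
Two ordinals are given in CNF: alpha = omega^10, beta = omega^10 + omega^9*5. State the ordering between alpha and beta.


Compare term by term from highest exponent:
alpha = omega^10
beta = omega^10 + omega^9*5
Term 1: alpha has omega^10*1, beta has omega^10*1
Term 2: alpha has omega^0*0, beta has omega^9*5
Result: alpha < beta

alpha < beta


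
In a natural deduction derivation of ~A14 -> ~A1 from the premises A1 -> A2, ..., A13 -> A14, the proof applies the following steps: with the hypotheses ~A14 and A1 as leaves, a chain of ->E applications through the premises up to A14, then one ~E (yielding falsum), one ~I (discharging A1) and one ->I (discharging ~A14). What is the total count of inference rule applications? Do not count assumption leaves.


From hypothesis A1, 13 ->E steps along the 13 premises yield A14.
~E with hypothesis ~A14 gives falsum (1 node); ~I discharging A1 gives ~A1 (1 node); ->I discharging ~A14 gives the goal (1 node).
Total = 13 + 3 = 16 inference nodes.

16


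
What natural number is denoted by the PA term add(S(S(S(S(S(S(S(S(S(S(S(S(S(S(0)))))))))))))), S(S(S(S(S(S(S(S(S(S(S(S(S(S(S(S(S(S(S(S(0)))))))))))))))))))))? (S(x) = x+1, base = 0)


add(S^14(0), S^20(0)):
S^14(0) = 14
S^20(0) = 20
14 + 20 = 34

34


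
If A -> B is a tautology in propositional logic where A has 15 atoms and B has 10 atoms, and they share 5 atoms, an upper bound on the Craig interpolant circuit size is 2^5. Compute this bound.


Shared atoms = 5
Craig interpolant size bound = 2^5
= 32

32


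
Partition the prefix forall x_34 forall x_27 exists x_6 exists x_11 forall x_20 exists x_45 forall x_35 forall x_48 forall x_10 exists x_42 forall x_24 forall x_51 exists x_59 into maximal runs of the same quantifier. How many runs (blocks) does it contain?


Alternations = 7.
Blocks = alternations + 1 = 8

8


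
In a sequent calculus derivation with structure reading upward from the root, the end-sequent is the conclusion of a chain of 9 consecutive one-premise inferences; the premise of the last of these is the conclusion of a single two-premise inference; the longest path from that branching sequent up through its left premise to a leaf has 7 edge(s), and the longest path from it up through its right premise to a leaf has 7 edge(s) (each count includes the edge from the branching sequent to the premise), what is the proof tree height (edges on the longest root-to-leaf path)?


Longest path through the left premise: 7 edges (measured from the branching sequent)
Longest path through the right premise: 7 edges
Height of the subtree rooted at the branching sequent: max(7, 7) = 7
The branching sequent sits 9 edges above the root (the chain of one-premise inferences), so height = 7 + 9 = 16

16


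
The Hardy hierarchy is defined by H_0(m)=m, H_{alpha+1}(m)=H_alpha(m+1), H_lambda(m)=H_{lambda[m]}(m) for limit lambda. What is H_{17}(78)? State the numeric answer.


H_17(78):
For finite ordinals k, H_k(n) = n + k (each successor step adds 1).
H_17(78) = 78 + 17 = 95

95


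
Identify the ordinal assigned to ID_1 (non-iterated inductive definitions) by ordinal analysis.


The proof-theoretic ordinal of ID_1 (non-iterated inductive definitions) is a standard result in ordinal analysis.
This ordinal is the supremum of order types of primitive recursive well-orderings
that the theory can prove to be well-ordered.
For ID_1 (non-iterated inductive definitions), the proof-theoretic ordinal is psi_0(epsilon_{Omega+1}).

psi_0(epsilon_{Omega+1})


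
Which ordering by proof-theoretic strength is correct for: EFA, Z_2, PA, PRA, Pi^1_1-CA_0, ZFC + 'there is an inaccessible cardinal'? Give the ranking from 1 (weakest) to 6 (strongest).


Ordering by consistency strength:
1. EFA
2. PRA
3. PA
4. Pi^1_1-CA_0
5. Z_2
6. ZFC + 'there is an inaccessible cardinal'


EFA=1, Z_2=5, PA=3, PRA=2, Pi^1_1-CA_0=4, ZFC + 'there is an inaccessible cardinal'=6


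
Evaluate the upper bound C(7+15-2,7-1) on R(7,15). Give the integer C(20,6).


R(7,15) <= C(7+15-2, 7-1) = C(20, 6)
C(20, 6) = 20! / (6! * 14!)
= 38760

38760


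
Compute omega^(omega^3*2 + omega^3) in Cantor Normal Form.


omega^(omega^3*2 + omega^3):
Both terms of the exponent have the same exponent 3, so they merge: omega^3*2 + omega^3 = omega^3*(2+1) = omega^3*3.
omega raised to a CNF ordinal is a single CNF term: Result = omega^(omega^3*3)

omega^(omega^3*3)


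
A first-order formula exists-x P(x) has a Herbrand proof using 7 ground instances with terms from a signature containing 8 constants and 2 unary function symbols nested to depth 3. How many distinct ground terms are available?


Herbrand terms by depth:
Depth 0: 8 constants
Depth 1: 16 new terms (running total: 24)
Depth 2: 32 new terms (running total: 56)
Depth 3: 64 new terms (running total: 120)
Total distinct ground terms = 120

120


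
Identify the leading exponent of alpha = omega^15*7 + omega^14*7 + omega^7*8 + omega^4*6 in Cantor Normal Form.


CNF: omega^15*7 + omega^14*7 + omega^7*8 + omega^4*6
The leading term is omega^15*7, which has exponent 15.

15


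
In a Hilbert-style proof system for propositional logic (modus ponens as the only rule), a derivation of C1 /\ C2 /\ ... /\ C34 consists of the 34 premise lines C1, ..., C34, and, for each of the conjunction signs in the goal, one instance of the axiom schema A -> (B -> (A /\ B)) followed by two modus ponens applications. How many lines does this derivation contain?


Conjoining 34 premises:
- 34 premise lines
- the goal has 33 conjunction signs; each costs 1 axiom instance + 2 MP = 3 lines: 3 * 33 = 99
Total = 34 + 99 = 133 lines.

133


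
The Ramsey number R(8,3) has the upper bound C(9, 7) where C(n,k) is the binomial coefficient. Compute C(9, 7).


R(8,3) <= C(8+3-2, 8-1) = C(9, 7)
C(9, 7) = 9! / (7! * 2!)
= 36

36


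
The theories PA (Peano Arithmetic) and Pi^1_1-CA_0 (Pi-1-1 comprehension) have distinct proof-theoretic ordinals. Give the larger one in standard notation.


Proof-theoretic ordinal of PA (Peano Arithmetic): epsilon_0
Proof-theoretic ordinal of Pi^1_1-CA_0 (Pi-1-1 comprehension): psi_0(Omega_omega)
Comparing: epsilon_0 < psi_0(Omega_omega).
The larger ordinal is psi_0(Omega_omega) (from Pi^1_1-CA_0 (Pi-1-1 comprehension)).

psi_0(Omega_omega)


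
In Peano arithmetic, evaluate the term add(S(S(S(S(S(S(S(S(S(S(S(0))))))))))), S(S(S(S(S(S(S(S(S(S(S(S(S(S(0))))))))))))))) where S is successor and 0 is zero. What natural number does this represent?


add(S^11(0), S^14(0)):
S^11(0) = 11
S^14(0) = 14
11 + 14 = 25

25


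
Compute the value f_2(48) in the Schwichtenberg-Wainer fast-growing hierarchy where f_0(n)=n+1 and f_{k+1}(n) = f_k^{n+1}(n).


f_2(48) = f_1^49(48)
f_1(m) = 2m + 1.
Iterating: f_1^k(n) = 2^k*(n+1) - 1.
f_2(48) = 2^49*(48+1) - 1 = 562949953421312*49 - 1 = 27584547717644287

27584547717644287


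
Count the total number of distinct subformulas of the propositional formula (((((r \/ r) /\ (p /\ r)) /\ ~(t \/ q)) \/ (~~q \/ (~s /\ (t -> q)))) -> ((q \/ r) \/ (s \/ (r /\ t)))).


Formula: (((((r \/ r) /\ (p /\ r)) /\ ~(t \/ q)) \/ (~~q \/ (~s /\ (t -> q)))) -> ((q \/ r) \/ (s \/ (r /\ t))))
Subformulas found:
  1. r
  2. q
  3. s
  4. t
  5. p
  6. ~s
  7. ~q
  8. ~~q
  9. (t -> q)
  10. (q \/ r)
  11. (p /\ r)
  12. (r \/ r)
  13. (r /\ t)
  14. (t \/ q)
  15. ~(t \/ q)
  16. (s \/ (r /\ t))
  17. (~s /\ (t -> q))
  18. ((r \/ r) /\ (p /\ r))
  19. (~~q \/ (~s /\ (t -> q)))
  20. ((q \/ r) \/ (s \/ (r /\ t)))
  21. (((r \/ r) /\ (p /\ r)) /\ ~(t \/ q))
  22. ((((r \/ r) /\ (p /\ r)) /\ ~(t \/ q)) \/ (~~q \/ (~s /\ (t -> q))))
  23. (((((r \/ r) /\ (p /\ r)) /\ ~(t \/ q)) \/ (~~q \/ (~s /\ (t -> q)))) -> ((q \/ r) \/ (s \/ (r /\ t))))
Total distinct subformulas = 23

23


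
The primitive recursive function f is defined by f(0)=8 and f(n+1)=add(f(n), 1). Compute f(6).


f(0) = 8
f(1) = add(f(0), 1) = add(8, 1) = 9
f(2) = add(f(1), 1) = add(9, 1) = 10
f(3) = add(f(2), 1) = add(10, 1) = 11
f(4) = add(f(3), 1) = add(11, 1) = 12
f(5) = add(f(4), 1) = add(12, 1) = 13
f(6) = add(f(5), 1) = add(13, 1) = 14


14


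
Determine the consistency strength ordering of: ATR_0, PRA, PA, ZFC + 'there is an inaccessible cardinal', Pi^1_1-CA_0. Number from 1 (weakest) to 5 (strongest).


Ordering by consistency strength:
1. PRA
2. PA
3. ATR_0
4. Pi^1_1-CA_0
5. ZFC + 'there is an inaccessible cardinal'


ATR_0=3, PRA=1, PA=2, ZFC + 'there is an inaccessible cardinal'=5, Pi^1_1-CA_0=4


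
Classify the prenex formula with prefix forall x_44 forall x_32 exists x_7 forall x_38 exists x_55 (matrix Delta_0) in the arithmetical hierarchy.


Leading quantifier is forall, so the class is Pi.
Number of quantifier blocks = alternations + 1 = 3 + 1 = 4.
Classification: Pi_4

Pi_4


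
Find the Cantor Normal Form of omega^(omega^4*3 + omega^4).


omega^(omega^4*3 + omega^4):
Both terms of the exponent have the same exponent 4, so they merge: omega^4*3 + omega^4 = omega^4*(3+1) = omega^4*4.
omega raised to a CNF ordinal is a single CNF term: Result = omega^(omega^4*4)

omega^(omega^4*4)


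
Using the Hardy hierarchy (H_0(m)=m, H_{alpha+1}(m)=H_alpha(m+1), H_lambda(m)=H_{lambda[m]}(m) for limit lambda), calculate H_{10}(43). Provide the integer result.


H_10(43):
For finite ordinals k, H_k(n) = n + k (each successor step adds 1).
H_10(43) = 43 + 10 = 53

53


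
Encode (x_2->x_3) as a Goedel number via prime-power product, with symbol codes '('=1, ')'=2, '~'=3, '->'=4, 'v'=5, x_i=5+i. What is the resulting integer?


Formula: (x_2->x_3)
Symbol codes: [1, 7, 4, 8, 2]
Primes: [2, 3, 5, 7, 11]
p_1^1 = 2^1 = 2
p_2^7 = 3^7 = 2187
p_3^4 = 5^4 = 625
p_4^8 = 7^8 = 5764801
p_5^2 = 11^2 = 121
Product = 1906902492783750

1906902492783750


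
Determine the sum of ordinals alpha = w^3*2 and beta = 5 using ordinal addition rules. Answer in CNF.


Ordinal addition w^3*2 + 5:
Leading exponent of alpha (3) > leading exponent of beta (0).
Since alpha's term has higher exponent than beta's leading term,
the sum is simply alpha followed by beta.
Result = w^3*2 + 5

w^3*2 + 5


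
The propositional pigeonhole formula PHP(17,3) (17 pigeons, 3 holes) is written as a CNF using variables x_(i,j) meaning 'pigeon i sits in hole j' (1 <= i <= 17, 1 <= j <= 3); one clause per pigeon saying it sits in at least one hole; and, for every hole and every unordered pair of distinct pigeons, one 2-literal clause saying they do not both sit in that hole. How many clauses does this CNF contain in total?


PHP(17,3): 17 pigeons, 3 holes, 17*3 = 51 variables.
- pigeon clauses: one per pigeon -> 17 clauses
- hole clauses: 3 holes * C(17,2) = 3 * 136 -> 408 clauses
Total clauses = 17 + 408 = 425

425


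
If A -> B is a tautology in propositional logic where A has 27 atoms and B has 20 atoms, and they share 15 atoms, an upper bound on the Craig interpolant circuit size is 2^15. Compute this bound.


Shared atoms = 15
Craig interpolant size bound = 2^15
= 32768

32768


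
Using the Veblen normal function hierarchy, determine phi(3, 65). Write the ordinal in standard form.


phi(3, 65):
phi(3, beta) = eta_beta (the beta-th eta number, fixed point of zeta).
phi(3, 65) = eta_65

eta_65


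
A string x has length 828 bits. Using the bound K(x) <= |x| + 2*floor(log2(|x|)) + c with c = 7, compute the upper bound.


floor(log2(828)) = 9
2 * 9 = 18
K(x) <= 828 + 18 + 7 = 853

853


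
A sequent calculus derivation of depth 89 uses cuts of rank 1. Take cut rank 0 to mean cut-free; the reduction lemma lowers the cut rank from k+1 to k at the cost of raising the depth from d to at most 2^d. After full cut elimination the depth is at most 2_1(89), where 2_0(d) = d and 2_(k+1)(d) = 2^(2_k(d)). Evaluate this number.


Each rank reduction sends depth d to at most 2^d; cut rank r needs r reductions.
2_0(89) = 89
2_1(89) = 2^89 = 618970019642690137449562112
Cut-free depth bound = 618970019642690137449562112

618970019642690137449562112


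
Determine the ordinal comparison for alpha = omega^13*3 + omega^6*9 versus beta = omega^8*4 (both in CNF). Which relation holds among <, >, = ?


Compare term by term from highest exponent:
alpha = omega^13*3 + omega^6*9
beta = omega^8*4
Term 1: alpha has omega^13*3, beta has omega^8*4
Term 2: alpha has omega^6*9, beta has omega^0*0
Result: alpha > beta

alpha > beta


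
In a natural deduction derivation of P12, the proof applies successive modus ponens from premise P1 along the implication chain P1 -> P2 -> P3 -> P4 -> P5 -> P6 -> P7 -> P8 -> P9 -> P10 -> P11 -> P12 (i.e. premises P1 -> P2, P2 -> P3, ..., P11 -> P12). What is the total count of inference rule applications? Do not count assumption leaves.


We have a chain: P1 -> P2 -> P3 -> P4 -> P5 -> P6 -> P7 -> P8 -> P9 -> P10 -> P11 -> P12.
Each modus ponens application produces the next variable.
The chain has 12 propositions, so 12-1 = 11 modus ponens steps.
Total inference nodes = 11

11


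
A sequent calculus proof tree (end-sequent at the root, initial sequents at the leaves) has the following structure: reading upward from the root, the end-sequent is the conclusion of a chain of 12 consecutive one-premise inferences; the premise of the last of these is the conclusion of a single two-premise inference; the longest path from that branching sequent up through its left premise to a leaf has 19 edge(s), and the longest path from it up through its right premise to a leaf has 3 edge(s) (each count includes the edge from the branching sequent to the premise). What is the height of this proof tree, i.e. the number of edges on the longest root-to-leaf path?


Longest path through the left premise: 19 edges (measured from the branching sequent)
Longest path through the right premise: 3 edges
Height of the subtree rooted at the branching sequent: max(19, 3) = 19
The branching sequent sits 12 edges above the root (the chain of one-premise inferences), so height = 19 + 12 = 31

31


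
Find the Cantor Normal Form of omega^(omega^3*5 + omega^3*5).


omega^(omega^3*5 + omega^3*5):
Both terms of the exponent have the same exponent 3, so they merge: omega^3*5 + omega^3*5 = omega^3*(5+5) = omega^3*10.
omega raised to a CNF ordinal is a single CNF term: Result = omega^(omega^3*10)

omega^(omega^3*10)


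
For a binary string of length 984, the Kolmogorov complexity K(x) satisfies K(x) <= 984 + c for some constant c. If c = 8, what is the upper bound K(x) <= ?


K(x) <= |x| + c = 984 + 8 = 992

992


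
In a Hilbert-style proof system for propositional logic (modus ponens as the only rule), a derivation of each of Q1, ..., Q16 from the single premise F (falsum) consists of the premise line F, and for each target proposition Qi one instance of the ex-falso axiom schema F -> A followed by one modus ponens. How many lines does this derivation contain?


Ex falso, line by line:
- 1 premise line (F)
- 16 targets, each needing 1 axiom instance (F -> Qi) + 1 MP = 2 lines: 2 * 16 = 32
Total = 1 + 32 = 33 lines.

33


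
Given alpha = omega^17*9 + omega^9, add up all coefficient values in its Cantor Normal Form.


CNF: omega^17*9 + omega^9
Coefficients: 9 + 1 = 10

10


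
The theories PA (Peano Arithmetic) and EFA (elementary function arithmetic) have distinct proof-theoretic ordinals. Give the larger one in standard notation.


Proof-theoretic ordinal of PA (Peano Arithmetic): epsilon_0
Proof-theoretic ordinal of EFA (elementary function arithmetic): omega^3
Comparing: omega^3 < epsilon_0.
The larger ordinal is epsilon_0 (from PA (Peano Arithmetic)).

epsilon_0


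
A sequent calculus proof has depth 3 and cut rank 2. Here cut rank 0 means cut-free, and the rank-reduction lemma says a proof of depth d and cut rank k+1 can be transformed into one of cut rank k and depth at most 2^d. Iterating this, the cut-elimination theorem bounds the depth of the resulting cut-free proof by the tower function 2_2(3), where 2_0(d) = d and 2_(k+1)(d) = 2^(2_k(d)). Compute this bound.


Each rank reduction sends depth d to at most 2^d; cut rank r needs r reductions.
2_0(3) = 3
2_1(3) = 2^3 = 8
2_2(3) = 2^8 = 256
Cut-free depth bound = 256

256


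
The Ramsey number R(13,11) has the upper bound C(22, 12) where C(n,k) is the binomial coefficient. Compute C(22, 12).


R(13,11) <= C(13+11-2, 13-1) = C(22, 12)
C(22, 12) = 22! / (12! * 10!)
= 646646

646646


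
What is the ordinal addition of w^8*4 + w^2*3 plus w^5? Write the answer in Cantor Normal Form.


Ordinal addition (w^8*4 + w^2*3) + w^5:
alpha's leading term has exponent 8 > beta's exponent 5, so it survives.
alpha's tail term has exponent 2 < beta's exponent 5, so it is absorbed by beta.
In ordinal addition, any term followed by a strictly larger-exponent term is absorbed.
Result = w^8*4 + w^5

w^8*4 + w^5


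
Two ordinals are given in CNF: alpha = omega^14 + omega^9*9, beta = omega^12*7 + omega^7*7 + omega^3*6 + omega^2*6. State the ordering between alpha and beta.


Compare term by term from highest exponent:
alpha = omega^14 + omega^9*9
beta = omega^12*7 + omega^7*7 + omega^3*6 + omega^2*6
Term 1: alpha has omega^14*1, beta has omega^12*7
Term 2: alpha has omega^9*9, beta has omega^7*7
Term 3: alpha has omega^0*0, beta has omega^3*6
Term 4: alpha has omega^0*0, beta has omega^2*6
Result: alpha > beta

alpha > beta


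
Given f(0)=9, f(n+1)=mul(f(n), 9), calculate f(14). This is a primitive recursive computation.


f(0) = 9
f(1) = mul(f(0), 9) = mul(9, 9) = 81
f(2) = mul(f(1), 9) = mul(81, 9) = 729
f(3) = mul(f(2), 9) = mul(729, 9) = 6561
f(4) = mul(f(3), 9) = mul(6561, 9) = 59049
f(5) = mul(f(4), 9) = mul(59049, 9) = 531441
f(6) = mul(f(5), 9) = mul(531441, 9) = 4782969
f(7) = mul(f(6), 9) = mul(4782969, 9) = 43046721
f(8) = mul(f(7), 9) = mul(43046721, 9) = 387420489
f(9) = mul(f(8), 9) = mul(387420489, 9) = 3486784401
f(10) = mul(f(9), 9) = mul(3486784401, 9) = 31381059609
f(11) = mul(f(10), 9) = mul(31381059609, 9) = 282429536481
f(12) = mul(f(11), 9) = mul(282429536481, 9) = 2541865828329
f(13) = mul(f(12), 9) = mul(2541865828329, 9) = 22876792454961
f(14) = mul(f(13), 9) = mul(22876792454961, 9) = 205891132094649


205891132094649


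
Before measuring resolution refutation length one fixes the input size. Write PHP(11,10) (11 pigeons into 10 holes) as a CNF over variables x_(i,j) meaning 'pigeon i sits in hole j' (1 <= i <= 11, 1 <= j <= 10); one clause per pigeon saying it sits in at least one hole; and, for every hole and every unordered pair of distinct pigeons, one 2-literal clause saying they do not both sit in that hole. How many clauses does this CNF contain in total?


PHP(11,10): 11 pigeons, 10 holes, 11*10 = 110 variables.
- pigeon clauses: one per pigeon -> 11 clauses
- hole clauses: 10 holes * C(11,2) = 10 * 55 -> 550 clauses
Total clauses = 11 + 550 = 561

561


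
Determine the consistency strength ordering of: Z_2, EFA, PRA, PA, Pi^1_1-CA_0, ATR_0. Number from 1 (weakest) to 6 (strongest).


Ordering by consistency strength:
1. EFA
2. PRA
3. PA
4. ATR_0
5. Pi^1_1-CA_0
6. Z_2


Z_2=6, EFA=1, PRA=2, PA=3, Pi^1_1-CA_0=5, ATR_0=4


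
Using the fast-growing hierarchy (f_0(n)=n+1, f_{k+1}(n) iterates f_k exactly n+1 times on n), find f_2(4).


f_2(4) = f_1^5(4)
f_1(m) = 2m + 1.
Iterating: f_1^k(n) = 2^k*(n+1) - 1.
f_2(4) = 2^5*(4+1) - 1 = 32*5 - 1 = 159

159


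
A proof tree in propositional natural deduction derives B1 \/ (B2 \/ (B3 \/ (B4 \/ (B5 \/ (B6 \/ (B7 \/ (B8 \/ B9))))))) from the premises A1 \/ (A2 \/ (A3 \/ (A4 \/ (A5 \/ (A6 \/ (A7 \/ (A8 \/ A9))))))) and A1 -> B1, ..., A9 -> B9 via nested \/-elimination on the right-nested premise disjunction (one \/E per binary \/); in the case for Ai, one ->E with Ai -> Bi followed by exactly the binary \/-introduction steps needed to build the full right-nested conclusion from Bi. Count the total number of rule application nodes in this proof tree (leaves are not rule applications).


Constructive dilemma with 9 branches, all disjunctions right-nested:
- \/E: the premise has 8 binary \/, each eliminated once: 8 nodes.
- ->E: one per case (Ai with Ai -> Bi gives Bi): 9 nodes.
- \/I: in case i < n, Bi needs 1 step to form Bi \/ (B(i+1) \/ ...) and then i-1 steps to prepend B(i-1), ..., B1, i.e. i steps; in case i = n, B9 needs 8 prepend steps.
  \/I total = (1 + 2 + ... + 8) + 8 = 36 + 8 = 44 nodes.
Total = 8 + 9 + 44 = 61

61


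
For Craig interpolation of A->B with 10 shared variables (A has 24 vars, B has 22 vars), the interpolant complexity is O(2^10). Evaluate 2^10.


Shared atoms = 10
Craig interpolant size bound = 2^10
= 1024

1024


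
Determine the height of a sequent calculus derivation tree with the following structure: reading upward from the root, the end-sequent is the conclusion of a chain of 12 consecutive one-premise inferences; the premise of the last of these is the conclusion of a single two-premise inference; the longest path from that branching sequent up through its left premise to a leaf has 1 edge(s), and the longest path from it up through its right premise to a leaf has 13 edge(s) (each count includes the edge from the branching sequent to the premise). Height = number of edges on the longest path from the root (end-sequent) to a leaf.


Longest path through the left premise: 1 edges (measured from the branching sequent)
Longest path through the right premise: 13 edges
Height of the subtree rooted at the branching sequent: max(1, 13) = 13
The branching sequent sits 12 edges above the root (the chain of one-premise inferences), so height = 13 + 12 = 25

25


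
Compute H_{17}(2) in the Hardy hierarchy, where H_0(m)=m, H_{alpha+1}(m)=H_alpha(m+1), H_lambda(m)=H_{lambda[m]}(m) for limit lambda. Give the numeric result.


H_17(2):
For finite ordinals k, H_k(n) = n + k (each successor step adds 1).
H_17(2) = 2 + 17 = 19

19


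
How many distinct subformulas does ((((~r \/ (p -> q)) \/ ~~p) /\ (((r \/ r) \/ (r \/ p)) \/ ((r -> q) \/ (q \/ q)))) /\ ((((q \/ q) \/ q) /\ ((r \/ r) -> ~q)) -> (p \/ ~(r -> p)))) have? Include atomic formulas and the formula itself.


Formula: ((((~r \/ (p -> q)) \/ ~~p) /\ (((r \/ r) \/ (r \/ p)) \/ ((r -> q) \/ (q \/ q)))) /\ ((((q \/ q) \/ q) /\ ((r \/ r) -> ~q)) -> (p \/ ~(r -> p))))
Subformulas found:
  1. r
  2. q
  3. p
  4. ~p
  5. ~r
  6. ~q
  7. ~~p
  8. (r -> q)
  9. (r -> p)
  10. (r \/ p)
  11. (r \/ r)
  12. (p -> q)
  13. (q \/ q)
  14. ~(r -> p)
  15. ((q \/ q) \/ q)
  16. (~r \/ (p -> q))
  17. (p \/ ~(r -> p))
  18. ((r \/ r) -> ~q)
  19. ((r -> q) \/ (q \/ q))
  20. ((r \/ r) \/ (r \/ p))
  21. ((~r \/ (p -> q)) \/ ~~p)
  22. (((q \/ q) \/ q) /\ ((r \/ r) -> ~q))
  23. (((r \/ r) \/ (r \/ p)) \/ ((r -> q) \/ (q \/ q)))
  24. ((((q \/ q) \/ q) /\ ((r \/ r) -> ~q)) -> (p \/ ~(r -> p)))
  25. (((~r \/ (p -> q)) \/ ~~p) /\ (((r \/ r) \/ (r \/ p)) \/ ((r -> q) \/ (q \/ q))))
  26. ((((~r \/ (p -> q)) \/ ~~p) /\ (((r \/ r) \/ (r \/ p)) \/ ((r -> q) \/ (q \/ q)))) /\ ((((q \/ q) \/ q) /\ ((r \/ r) -> ~q)) -> (p \/ ~(r -> p))))
Total distinct subformulas = 26

26


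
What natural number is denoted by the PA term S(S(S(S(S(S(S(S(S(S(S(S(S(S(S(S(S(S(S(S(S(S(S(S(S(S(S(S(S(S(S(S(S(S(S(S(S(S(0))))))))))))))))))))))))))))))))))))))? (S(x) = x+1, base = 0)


Counting successors applied to 0:
38 applications of S to 0 = 38

38


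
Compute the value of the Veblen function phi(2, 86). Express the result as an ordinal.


phi(2, 86):
phi(2, beta) = zeta_beta (the beta-th zeta number, fixed point of epsilon).
phi(2, 86) = zeta_86

zeta_86


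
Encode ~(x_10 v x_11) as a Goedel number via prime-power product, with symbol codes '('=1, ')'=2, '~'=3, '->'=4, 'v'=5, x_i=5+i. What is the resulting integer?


Formula: ~(x_10 v x_11)
Symbol codes: [3, 1, 15, 5, 16, 2]
Primes: [2, 3, 5, 7, 11, 13]
p_1^3 = 2^3 = 8
p_2^1 = 3^1 = 3
p_3^15 = 5^15 = 30517578125
p_4^5 = 7^5 = 16807
p_5^16 = 11^16 = 45949729863572161
p_6^2 = 13^2 = 169
Product = 95591917645812513704343017578125000

95591917645812513704343017578125000


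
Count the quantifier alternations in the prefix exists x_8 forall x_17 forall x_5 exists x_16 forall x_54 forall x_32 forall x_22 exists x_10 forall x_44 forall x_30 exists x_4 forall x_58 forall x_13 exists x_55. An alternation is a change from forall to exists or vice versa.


Walk the prefix and count type changes:
  position 1: exists -> forall <-- alternation
  position 2: forall -> forall
  position 3: forall -> exists <-- alternation
  position 4: exists -> forall <-- alternation
  position 5: forall -> forall
  position 6: forall -> forall
  position 7: forall -> exists <-- alternation
  position 8: exists -> forall <-- alternation
  position 9: forall -> forall
  position 10: forall -> exists <-- alternation
  position 11: exists -> forall <-- alternation
  position 12: forall -> forall
  position 13: forall -> exists <-- alternation
Total alternations = 8

8
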